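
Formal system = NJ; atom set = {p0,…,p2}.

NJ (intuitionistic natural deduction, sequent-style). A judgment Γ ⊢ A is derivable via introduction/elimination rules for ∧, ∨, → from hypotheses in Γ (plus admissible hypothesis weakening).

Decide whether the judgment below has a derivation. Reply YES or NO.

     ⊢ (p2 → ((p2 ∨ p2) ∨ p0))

Derivation (root first):
[→I]  ⊢ (p2 → ((p2 ∨ p2) ∨ p0))
  [∨I₁] p2 ⊢ ((p2 ∨ p2) ∨ p0)
    [∨I₂] p2 ⊢ (p2 ∨ p2)
      [Ax] p2 ⊢ p2

Result: YES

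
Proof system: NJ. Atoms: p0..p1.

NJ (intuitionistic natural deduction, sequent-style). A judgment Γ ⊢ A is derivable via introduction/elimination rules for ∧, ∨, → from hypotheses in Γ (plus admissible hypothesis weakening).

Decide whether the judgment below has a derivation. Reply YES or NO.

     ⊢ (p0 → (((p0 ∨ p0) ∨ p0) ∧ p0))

Proof tree:
[→I]  ⊢ (p0 → (((p0 ∨ p0) ∨ p0) ∧ p0))
  [∧I] p0 ⊢ (((p0 ∨ p0) ∨ p0) ∧ p0)
    [∨I₁] p0 ⊢ ((p0 ∨ p0) ∨ p0)
      [∨I₂] p0 ⊢ (p0 ∨ p0)
        [Ax] p0 ⊢ p0
    [Ax] p0 ⊢ p0

Result: YES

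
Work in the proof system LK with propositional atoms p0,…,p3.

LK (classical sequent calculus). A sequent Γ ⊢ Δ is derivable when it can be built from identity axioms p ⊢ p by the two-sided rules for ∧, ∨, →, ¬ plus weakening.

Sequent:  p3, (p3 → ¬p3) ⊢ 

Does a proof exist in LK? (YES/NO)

Derivation (root first):
[→L] p3, (p3 → ¬p3) ⊢ 
  [Ax] p3 ⊢ p3
  [¬L] p3, ¬p3 ⊢ 
    [Ax] p3 ⊢ p3

Result: YES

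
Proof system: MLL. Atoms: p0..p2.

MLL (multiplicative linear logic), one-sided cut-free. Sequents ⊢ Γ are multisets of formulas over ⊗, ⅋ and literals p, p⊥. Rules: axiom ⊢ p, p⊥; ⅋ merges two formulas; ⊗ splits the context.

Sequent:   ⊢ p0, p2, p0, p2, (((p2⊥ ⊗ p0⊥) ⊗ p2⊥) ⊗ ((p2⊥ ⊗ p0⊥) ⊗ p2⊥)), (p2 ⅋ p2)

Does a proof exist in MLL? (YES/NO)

Derivation trace:
[⅋]  ⊢ p0, p2, p0, p2, (((p2⊥ ⊗ p0⊥) ⊗ p2⊥) ⊗ ((p2⊥ ⊗ p0⊥) ⊗ p2⊥)), (p2 ⅋ p2)
  [⊗]  ⊢ p2, p0, p2, p2, p0, p2, (((p2⊥ ⊗ p0⊥) ⊗ p2⊥) ⊗ ((p2⊥ ⊗ p0⊥) ⊗ p2⊥))
    [⊗]  ⊢ p2, p0, p2, ((p2⊥ ⊗ p0⊥) ⊗ p2⊥)
      [⊗]  ⊢ p2, p0, (p2⊥ ⊗ p0⊥)
        [Ax]  ⊢ p2, p2⊥
        [Ax]  ⊢ p0, p0⊥
      [Ax]  ⊢ p2, p2⊥
    [⊗]  ⊢ p2, p0, p2, ((p2⊥ ⊗ p0⊥) ⊗ p2⊥)
      [⊗]  ⊢ p2, p0, (p2⊥ ⊗ p0⊥)
        [Ax]  ⊢ p2, p2⊥
        [Ax]  ⊢ p0, p0⊥
      [Ax]  ⊢ p2, p2⊥

Result: YES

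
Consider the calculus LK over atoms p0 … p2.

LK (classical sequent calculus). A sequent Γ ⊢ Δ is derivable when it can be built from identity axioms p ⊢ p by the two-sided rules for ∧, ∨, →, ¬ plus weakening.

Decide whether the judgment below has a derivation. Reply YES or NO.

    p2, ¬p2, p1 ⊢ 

Proof tree:
[WL] p2, ¬p2, p1 ⊢ 
  [¬L] p2, ¬p2 ⊢ 
    [Ax] p2 ⊢ p2

Result: YES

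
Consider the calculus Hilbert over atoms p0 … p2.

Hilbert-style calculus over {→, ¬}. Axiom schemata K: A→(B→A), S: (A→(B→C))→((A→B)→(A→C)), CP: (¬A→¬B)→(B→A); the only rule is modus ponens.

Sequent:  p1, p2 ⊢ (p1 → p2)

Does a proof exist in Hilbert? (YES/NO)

Derivation (root first):
[MP] p1, p2 ⊢ (p1 → p2)
  [K]  ⊢ (p2 → (p1 → p2))
  [MP] p1, p2 ⊢ p2
    [MP] p2 ⊢ (p1 → p2)
      [K]  ⊢ (p2 → (p1 → p2))
      [Hyp] p2 ⊢ p2
    [Hyp] p1 ⊢ p1

Result: YES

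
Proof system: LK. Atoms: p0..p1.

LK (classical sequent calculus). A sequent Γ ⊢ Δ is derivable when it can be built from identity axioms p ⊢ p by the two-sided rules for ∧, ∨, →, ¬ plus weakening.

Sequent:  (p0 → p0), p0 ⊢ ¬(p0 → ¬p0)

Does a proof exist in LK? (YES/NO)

Proof tree:
[¬R] (p0 → p0), p0 ⊢ ¬(p0 → ¬p0)
  [→L] (p0 → p0), p0, (p0 → ¬p0) ⊢ 
    [Ax] p0 ⊢ p0
    [¬L] p0, (p0 → p0), ¬p0 ⊢ 
      [→L] p0, (p0 → p0) ⊢ p0
        [Ax] p0 ⊢ p0
        [Ax] p0 ⊢ p0

Result: YES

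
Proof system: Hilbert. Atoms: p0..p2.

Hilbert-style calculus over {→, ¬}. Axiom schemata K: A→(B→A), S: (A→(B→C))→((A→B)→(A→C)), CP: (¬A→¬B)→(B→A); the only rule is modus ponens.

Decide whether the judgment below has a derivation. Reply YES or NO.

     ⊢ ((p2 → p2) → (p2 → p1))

Search for a countermodel by truth-table:
  v=000: Γ:[] Δ:[((p2 → p2) → (p2 → p1))=T] refutes=False
  v=001: Γ:[] Δ:[((p2 → p2) → (p2 → p1))=F] refutes=True  ← countermodel

Result: NO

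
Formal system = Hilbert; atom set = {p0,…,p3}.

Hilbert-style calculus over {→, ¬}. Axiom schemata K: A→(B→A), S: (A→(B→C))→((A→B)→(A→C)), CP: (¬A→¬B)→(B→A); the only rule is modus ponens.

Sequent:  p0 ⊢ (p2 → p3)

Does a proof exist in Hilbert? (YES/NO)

Enumerate valuations to refute Γ ⊢ Δ:
  v=0000: Γ:[p0=F] Δ:[(p2 → p3)=T] refutes=False
  v=0001: Γ:[p0=F] Δ:[(p2 → p3)=T] refutes=False
  v=0010: Γ:[p0=F] Δ:[(p2 → p3)=F] refutes=False
  v=0011: Γ:[p0=F] Δ:[(p2 → p3)=T] refutes=False
  v=0100: Γ:[p0=F] Δ:[(p2 → p3)=T] refutes=False
  v=0101: Γ:[p0=F] Δ:[(p2 → p3)=T] refutes=False
  v=0110: Γ:[p0=F] Δ:[(p2 → p3)=F] refutes=False
  v=0111: Γ:[p0=F] Δ:[(p2 → p3)=T] refutes=False
  v=1000: Γ:[p0=T] Δ:[(p2 → p3)=T] refutes=False
  v=1001: Γ:[p0=T] Δ:[(p2 → p3)=T] refutes=False
  v=1010: Γ:[p0=T] Δ:[(p2 → p3)=F] refutes=True  ← countermodel

Result: NO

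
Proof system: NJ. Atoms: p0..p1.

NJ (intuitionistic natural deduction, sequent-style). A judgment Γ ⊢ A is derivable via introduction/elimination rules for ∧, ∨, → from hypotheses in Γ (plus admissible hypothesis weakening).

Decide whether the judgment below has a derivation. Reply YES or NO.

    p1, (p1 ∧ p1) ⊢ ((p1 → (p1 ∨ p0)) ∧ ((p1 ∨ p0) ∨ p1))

Proof tree:
[∧I] p1, (p1 ∧ p1) ⊢ ((p1 → (p1 ∨ p0)) ∧ ((p1 ∨ p0) ∨ p1))
  [Wk] (p1 ∧ p1) ⊢ (p1 → (p1 ∨ p0))
    [→I]  ⊢ (p1 → (p1 ∨ p0))
      [∨I₁] p1 ⊢ (p1 ∨ p0)
        [Ax] p1 ⊢ p1
  [∨I₁] p1 ⊢ ((p1 ∨ p0) ∨ p1)
    [∨I₁] p1 ⊢ (p1 ∨ p0)
      [Ax] p1 ⊢ p1

Result: YES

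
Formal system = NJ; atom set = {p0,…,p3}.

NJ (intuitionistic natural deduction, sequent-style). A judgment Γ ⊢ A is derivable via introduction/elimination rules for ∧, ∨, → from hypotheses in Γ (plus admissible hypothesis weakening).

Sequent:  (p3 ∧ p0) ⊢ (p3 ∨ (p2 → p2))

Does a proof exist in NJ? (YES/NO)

Derivation (root first):
[∨I₂] (p3 ∧ p0) ⊢ (p3 ∨ (p2 → p2))
  [→I] (p3 ∧ p0) ⊢ (p2 → p2)
    [Wk] p2, (p3 ∧ p0) ⊢ p2
      [Ax] p2 ⊢ p2

Result: YES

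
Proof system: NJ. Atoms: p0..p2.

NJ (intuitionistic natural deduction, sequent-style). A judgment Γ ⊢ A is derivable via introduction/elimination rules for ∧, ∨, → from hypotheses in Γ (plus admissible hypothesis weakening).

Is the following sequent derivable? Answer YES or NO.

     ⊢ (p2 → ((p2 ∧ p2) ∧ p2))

Derivation trace:
[→I]  ⊢ (p2 → ((p2 ∧ p2) ∧ p2))
  [∧I] p2 ⊢ ((p2 ∧ p2) ∧ p2)
    [∧I] p2 ⊢ (p2 ∧ p2)
      [Ax] p2 ⊢ p2
      [Ax] p2 ⊢ p2
    [Ax] p2 ⊢ p2

Result: YES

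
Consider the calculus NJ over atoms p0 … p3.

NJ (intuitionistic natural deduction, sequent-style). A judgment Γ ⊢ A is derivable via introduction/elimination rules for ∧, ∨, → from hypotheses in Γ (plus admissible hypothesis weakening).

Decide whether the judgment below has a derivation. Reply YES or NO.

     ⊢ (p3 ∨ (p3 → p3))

Derivation trace:
[∨I₂]  ⊢ (p3 ∨ (p3 → p3))
  [→I]  ⊢ (p3 → p3)
    [Ax] p3 ⊢ p3

Result: YES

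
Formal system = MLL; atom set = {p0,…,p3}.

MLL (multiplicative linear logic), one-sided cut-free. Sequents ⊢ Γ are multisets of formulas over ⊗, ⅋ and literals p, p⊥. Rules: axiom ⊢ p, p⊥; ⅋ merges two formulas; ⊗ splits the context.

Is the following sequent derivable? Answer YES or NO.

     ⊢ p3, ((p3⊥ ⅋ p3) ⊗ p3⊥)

Proof tree:
[⊗]  ⊢ p3, ((p3⊥ ⅋ p3) ⊗ p3⊥)
  [⅋]  ⊢ (p3⊥ ⅋ p3)
    [Ax]  ⊢ p3, p3⊥
  [Ax]  ⊢ p3, p3⊥

Result: YES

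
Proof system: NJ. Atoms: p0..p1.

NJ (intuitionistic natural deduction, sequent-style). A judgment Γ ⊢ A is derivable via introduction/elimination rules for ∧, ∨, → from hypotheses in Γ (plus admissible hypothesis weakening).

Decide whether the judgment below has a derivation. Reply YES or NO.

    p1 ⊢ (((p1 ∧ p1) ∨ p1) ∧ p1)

Derivation trace:
[∧I] p1 ⊢ (((p1 ∧ p1) ∨ p1) ∧ p1)
  [∨I₁] p1 ⊢ ((p1 ∧ p1) ∨ p1)
    [∧I] p1 ⊢ (p1 ∧ p1)
      [Ax] p1 ⊢ p1
      [Ax] p1 ⊢ p1
  [Ax] p1 ⊢ p1

Result: YES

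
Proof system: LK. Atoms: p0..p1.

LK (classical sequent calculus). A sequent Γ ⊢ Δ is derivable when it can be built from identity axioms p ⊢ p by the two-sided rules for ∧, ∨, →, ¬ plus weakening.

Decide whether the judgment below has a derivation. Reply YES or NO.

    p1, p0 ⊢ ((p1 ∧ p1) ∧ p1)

Proof tree:
[∧R] p1, p0 ⊢ ((p1 ∧ p1) ∧ p1)
  [∧R] p1 ⊢ (p1 ∧ p1)
    [Ax] p1 ⊢ p1
    [Ax] p1 ⊢ p1
  [WL] p1, p0 ⊢ p1
    [Ax] p1 ⊢ p1

Result: YES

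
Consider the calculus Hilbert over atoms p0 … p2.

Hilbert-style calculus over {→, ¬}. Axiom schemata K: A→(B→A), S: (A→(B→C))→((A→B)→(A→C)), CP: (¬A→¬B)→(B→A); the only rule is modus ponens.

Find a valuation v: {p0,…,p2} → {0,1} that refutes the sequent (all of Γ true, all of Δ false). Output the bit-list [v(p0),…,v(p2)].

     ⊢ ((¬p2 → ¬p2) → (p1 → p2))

Truth-table refutation:
  v=000: Γ:[] Δ:[((¬p2 → ¬p2) → (p1 → p2))=T] refutes=False
  v=001: Γ:[] Δ:[((¬p2 → ¬p2) → (p1 → p2))=T] refutes=False
  v=010: Γ:[] Δ:[((¬p2 → ¬p2) → (p1 → p2))=F] refutes=True  ← countermodel

Result: [0, 1, 0]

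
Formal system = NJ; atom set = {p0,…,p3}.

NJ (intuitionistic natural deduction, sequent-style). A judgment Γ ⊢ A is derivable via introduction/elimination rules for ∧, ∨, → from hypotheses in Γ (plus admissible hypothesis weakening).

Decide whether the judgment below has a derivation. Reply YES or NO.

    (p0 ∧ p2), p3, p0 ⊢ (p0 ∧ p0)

Proof tree:
[∧I] (p0 ∧ p2), p3, p0 ⊢ (p0 ∧ p0)
  [Wk] p0, (p0 ∧ p2) ⊢ p0
    [Ax] p0 ⊢ p0
  [Wk] p0, (p0 ∧ p2), p3 ⊢ p0
    [Wk] p0, (p0 ∧ p2) ⊢ p0
      [Ax] p0 ⊢ p0

Result: YES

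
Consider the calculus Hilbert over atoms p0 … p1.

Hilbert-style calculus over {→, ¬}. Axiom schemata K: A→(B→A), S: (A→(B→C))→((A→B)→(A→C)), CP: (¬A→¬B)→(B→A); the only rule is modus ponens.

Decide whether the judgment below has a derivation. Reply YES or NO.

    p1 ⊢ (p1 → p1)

Derivation (root first):
[MP] p1 ⊢ (p1 → p1)
  [K]  ⊢ (p1 → (p1 → p1))
  [MP] p1 ⊢ p1
    [MP] p1 ⊢ (p1 → p1)
      [K]  ⊢ (p1 → (p1 → p1))
      [Hyp] p1 ⊢ p1
    [Hyp] p1 ⊢ p1

Result: YES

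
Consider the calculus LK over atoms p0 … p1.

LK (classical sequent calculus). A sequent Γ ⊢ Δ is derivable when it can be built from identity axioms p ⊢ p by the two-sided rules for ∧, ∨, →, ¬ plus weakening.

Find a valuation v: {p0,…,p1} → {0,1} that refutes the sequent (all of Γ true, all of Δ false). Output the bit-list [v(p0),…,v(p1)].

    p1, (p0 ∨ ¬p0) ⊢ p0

Enumerate valuations to refute Γ ⊢ Δ:
  v=00: Γ:[p1=F, (p0 ∨ ¬p0)=T] Δ:[p0=F] refutes=False
  v=01: Γ:[p1=T, (p0 ∨ ¬p0)=T] Δ:[p0=F] refutes=True  ← countermodel

Result: [0, 1]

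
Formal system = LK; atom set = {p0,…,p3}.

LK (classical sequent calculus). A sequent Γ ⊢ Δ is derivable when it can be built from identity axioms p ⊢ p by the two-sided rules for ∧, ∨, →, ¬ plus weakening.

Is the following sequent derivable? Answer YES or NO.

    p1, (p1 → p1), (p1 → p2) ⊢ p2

Proof tree:
[→L] p1, (p1 → p1), (p1 → p2) ⊢ p2
  [→L] p1, (p1 → p1) ⊢ p1
    [Ax] p1 ⊢ p1
    [Ax] p1 ⊢ p1
  [Ax] p2 ⊢ p2

Result: YES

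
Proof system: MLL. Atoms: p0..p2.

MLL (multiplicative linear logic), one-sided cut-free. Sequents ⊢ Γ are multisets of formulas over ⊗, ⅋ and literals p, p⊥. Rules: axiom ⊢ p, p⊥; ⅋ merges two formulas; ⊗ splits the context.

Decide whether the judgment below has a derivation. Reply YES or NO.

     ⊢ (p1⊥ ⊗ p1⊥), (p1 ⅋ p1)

Derivation (root first):
[⅋]  ⊢ (p1⊥ ⊗ p1⊥), (p1 ⅋ p1)
  [⊗]  ⊢ p1, p1, (p1⊥ ⊗ p1⊥)
    [Ax]  ⊢ p1, p1⊥
    [Ax]  ⊢ p1, p1⊥

Result: YES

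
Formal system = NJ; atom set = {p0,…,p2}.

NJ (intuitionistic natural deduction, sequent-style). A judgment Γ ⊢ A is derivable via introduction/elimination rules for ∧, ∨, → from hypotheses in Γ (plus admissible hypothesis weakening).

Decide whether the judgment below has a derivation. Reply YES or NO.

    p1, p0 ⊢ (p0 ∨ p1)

Derivation trace:
[Wk] p1, p0 ⊢ (p0 ∨ p1)
  [∨I₂] p1 ⊢ (p0 ∨ p1)
    [Ax] p1 ⊢ p1

Result: YES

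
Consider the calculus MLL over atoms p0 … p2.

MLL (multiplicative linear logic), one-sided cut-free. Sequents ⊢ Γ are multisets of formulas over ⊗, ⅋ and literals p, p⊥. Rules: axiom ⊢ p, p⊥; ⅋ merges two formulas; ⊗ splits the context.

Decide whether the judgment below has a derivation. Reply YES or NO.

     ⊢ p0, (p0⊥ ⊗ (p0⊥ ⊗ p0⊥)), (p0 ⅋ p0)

Proof tree:
[⅋]  ⊢ p0, (p0⊥ ⊗ (p0⊥ ⊗ p0⊥)), (p0 ⅋ p0)
  [⊗]  ⊢ p0, p0, p0, (p0⊥ ⊗ (p0⊥ ⊗ p0⊥))
    [Ax]  ⊢ p0, p0⊥
    [⊗]  ⊢ p0, p0, (p0⊥ ⊗ p0⊥)
      [Ax]  ⊢ p0, p0⊥
      [Ax]  ⊢ p0, p0⊥

Result: YES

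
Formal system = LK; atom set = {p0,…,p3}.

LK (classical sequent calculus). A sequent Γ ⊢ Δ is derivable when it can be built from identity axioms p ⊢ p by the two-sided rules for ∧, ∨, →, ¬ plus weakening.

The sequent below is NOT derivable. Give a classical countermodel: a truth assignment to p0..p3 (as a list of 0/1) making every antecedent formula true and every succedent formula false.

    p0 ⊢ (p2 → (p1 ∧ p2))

Search for a countermodel by truth-table:
  v=0000: Γ:[p0=F] Δ:[(p2 → (p1 ∧ p2))=T] refutes=False
  v=0001: Γ:[p0=F] Δ:[(p2 → (p1 ∧ p2))=T] refutes=False
  v=0010: Γ:[p0=F] Δ:[(p2 → (p1 ∧ p2))=F] refutes=False
  v=0011: Γ:[p0=F] Δ:[(p2 → (p1 ∧ p2))=F] refutes=False
  v=0100: Γ:[p0=F] Δ:[(p2 → (p1 ∧ p2))=T] refutes=False
  v=0101: Γ:[p0=F] Δ:[(p2 → (p1 ∧ p2))=T] refutes=False
  v=0110: Γ:[p0=F] Δ:[(p2 → (p1 ∧ p2))=T] refutes=False
  v=0111: Γ:[p0=F] Δ:[(p2 → (p1 ∧ p2))=T] refutes=False
  v=1000: Γ:[p0=T] Δ:[(p2 → (p1 ∧ p2))=T] refutes=False
  v=1001: Γ:[p0=T] Δ:[(p2 → (p1 ∧ p2))=T] refutes=False
  v=1010: Γ:[p0=T] Δ:[(p2 → (p1 ∧ p2))=F] refutes=True  ← countermodel

Result: [1, 0, 1, 0]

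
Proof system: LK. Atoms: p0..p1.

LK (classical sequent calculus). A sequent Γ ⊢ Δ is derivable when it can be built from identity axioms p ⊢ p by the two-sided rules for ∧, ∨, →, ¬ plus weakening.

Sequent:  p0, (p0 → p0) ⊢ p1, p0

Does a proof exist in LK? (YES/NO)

Proof tree:
[→L] p0, (p0 → p0) ⊢ p1, p0
  [Ax] p0 ⊢ p0
  [WR] p0 ⊢ p0, p1
    [Ax] p0 ⊢ p0

Result: YES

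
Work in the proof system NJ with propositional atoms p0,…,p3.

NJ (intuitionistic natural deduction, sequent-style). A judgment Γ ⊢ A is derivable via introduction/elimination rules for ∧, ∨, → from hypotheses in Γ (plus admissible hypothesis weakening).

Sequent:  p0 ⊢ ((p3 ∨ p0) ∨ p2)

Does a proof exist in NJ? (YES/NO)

Derivation (root first):
[∨I₁] p0 ⊢ ((p3 ∨ p0) ∨ p2)
  [∨I₂] p0 ⊢ (p3 ∨ p0)
    [Ax] p0 ⊢ p0

Result: YES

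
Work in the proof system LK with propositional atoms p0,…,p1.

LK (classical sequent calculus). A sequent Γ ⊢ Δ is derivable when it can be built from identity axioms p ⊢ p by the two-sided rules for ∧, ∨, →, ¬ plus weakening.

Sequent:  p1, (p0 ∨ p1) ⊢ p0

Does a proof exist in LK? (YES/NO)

Enumerate valuations to refute Γ ⊢ Δ:
  v=00: Γ:[p1=F, (p0 ∨ p1)=F] Δ:[p0=F] refutes=False
  v=01: Γ:[p1=T, (p0 ∨ p1)=T] Δ:[p0=F] refutes=True  ← countermodel

Result: NO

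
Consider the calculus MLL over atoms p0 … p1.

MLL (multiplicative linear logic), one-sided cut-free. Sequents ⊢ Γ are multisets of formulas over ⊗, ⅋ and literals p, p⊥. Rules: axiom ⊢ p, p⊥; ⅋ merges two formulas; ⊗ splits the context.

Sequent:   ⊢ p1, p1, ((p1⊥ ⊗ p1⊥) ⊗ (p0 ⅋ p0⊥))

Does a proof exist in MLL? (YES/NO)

Proof tree:
[⊗]  ⊢ p1, p1, ((p1⊥ ⊗ p1⊥) ⊗ (p0 ⅋ p0⊥))
  [⊗]  ⊢ p1, p1, (p1⊥ ⊗ p1⊥)
    [Ax]  ⊢ p1, p1⊥
    [Ax]  ⊢ p1, p1⊥
  [⅋]  ⊢ (p0 ⅋ p0⊥)
    [Ax]  ⊢ p0, p0⊥

Result: YES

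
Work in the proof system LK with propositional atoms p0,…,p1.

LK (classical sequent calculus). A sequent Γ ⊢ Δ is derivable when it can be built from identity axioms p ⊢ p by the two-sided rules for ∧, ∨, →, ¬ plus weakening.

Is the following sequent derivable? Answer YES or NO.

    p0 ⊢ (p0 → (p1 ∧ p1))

Truth-table refutation:
  v=00: Γ:[p0=F] Δ:[(p0 → (p1 ∧ p1))=T] refutes=False
  v=01: Γ:[p0=F] Δ:[(p0 → (p1 ∧ p1))=T] refutes=False
  v=10: Γ:[p0=T] Δ:[(p0 → (p1 ∧ p1))=F] refutes=True  ← countermodel

Result: NO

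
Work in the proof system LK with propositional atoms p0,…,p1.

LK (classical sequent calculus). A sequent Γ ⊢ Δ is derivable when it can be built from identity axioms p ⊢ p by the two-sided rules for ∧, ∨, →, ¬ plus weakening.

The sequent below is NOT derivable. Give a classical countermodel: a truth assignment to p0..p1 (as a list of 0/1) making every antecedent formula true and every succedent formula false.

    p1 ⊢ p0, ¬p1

Search for a countermodel by truth-table:
  v=00: Γ:[p1=F] Δ:[p0=F, ¬p1=T] refutes=False
  v=01: Γ:[p1=T] Δ:[p0=F, ¬p1=F] refutes=True  ← countermodel

Result: [0, 1]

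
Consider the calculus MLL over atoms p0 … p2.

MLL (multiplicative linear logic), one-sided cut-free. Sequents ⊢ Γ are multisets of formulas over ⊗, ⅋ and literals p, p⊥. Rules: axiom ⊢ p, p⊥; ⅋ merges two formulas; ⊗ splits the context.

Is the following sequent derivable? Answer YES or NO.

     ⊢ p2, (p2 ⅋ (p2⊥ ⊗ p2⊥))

Derivation (root first):
[⅋]  ⊢ p2, (p2 ⅋ (p2⊥ ⊗ p2⊥))
  [⊗]  ⊢ p2, p2, (p2⊥ ⊗ p2⊥)
    [Ax]  ⊢ p2, p2⊥
    [Ax]  ⊢ p2, p2⊥

Result: YES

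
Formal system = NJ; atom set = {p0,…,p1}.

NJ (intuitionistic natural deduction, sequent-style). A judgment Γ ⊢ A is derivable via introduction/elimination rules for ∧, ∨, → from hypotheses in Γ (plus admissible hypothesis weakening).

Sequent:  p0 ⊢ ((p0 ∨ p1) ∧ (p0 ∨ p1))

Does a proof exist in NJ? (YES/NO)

Derivation trace:
[∧I] p0 ⊢ ((p0 ∨ p1) ∧ (p0 ∨ p1))
  [∨I₁] p0 ⊢ (p0 ∨ p1)
    [Ax] p0 ⊢ p0
  [∨I₁] p0 ⊢ (p0 ∨ p1)
    [Ax] p0 ⊢ p0

Result: YES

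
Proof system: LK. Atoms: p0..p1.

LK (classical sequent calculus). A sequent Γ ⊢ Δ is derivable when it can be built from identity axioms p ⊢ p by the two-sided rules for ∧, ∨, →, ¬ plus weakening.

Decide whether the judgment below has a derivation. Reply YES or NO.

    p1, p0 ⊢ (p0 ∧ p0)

Proof tree:
[∧R] p1, p0 ⊢ (p0 ∧ p0)
  [Ax] p0 ⊢ p0
  [WL] p0, p1 ⊢ p0
    [Ax] p0 ⊢ p0

Result: YES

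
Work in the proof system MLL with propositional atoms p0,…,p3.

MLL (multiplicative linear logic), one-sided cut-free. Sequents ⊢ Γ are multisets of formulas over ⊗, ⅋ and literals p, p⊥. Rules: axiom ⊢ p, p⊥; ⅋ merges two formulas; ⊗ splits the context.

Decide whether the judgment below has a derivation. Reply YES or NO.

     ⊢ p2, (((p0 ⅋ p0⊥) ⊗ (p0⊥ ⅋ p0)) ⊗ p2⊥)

Proof tree:
[⊗]  ⊢ p2, (((p0 ⅋ p0⊥) ⊗ (p0⊥ ⅋ p0)) ⊗ p2⊥)
  [⊗]  ⊢ ((p0 ⅋ p0⊥) ⊗ (p0⊥ ⅋ p0))
    [⅋]  ⊢ (p0 ⅋ p0⊥)
      [Ax]  ⊢ p0, p0⊥
    [⅋]  ⊢ (p0⊥ ⅋ p0)
      [Ax]  ⊢ p0, p0⊥
  [Ax]  ⊢ p2, p2⊥

Result: YES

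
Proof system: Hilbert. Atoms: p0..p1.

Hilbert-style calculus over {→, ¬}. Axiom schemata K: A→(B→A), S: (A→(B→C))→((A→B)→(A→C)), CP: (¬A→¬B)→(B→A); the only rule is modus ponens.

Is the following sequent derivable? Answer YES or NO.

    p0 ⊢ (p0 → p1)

Search for a countermodel by truth-table:
  v=00: Γ:[p0=F] Δ:[(p0 → p1)=T] refutes=False
  v=01: Γ:[p0=F] Δ:[(p0 → p1)=T] refutes=False
  v=10: Γ:[p0=T] Δ:[(p0 → p1)=F] refutes=True  ← countermodel

Result: NO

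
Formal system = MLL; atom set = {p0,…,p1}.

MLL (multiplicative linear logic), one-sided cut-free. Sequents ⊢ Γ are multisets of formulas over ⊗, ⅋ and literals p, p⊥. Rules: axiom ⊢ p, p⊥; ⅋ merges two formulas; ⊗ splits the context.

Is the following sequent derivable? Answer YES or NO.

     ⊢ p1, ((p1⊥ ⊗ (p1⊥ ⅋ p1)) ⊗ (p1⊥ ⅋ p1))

Derivation trace:
[⊗]  ⊢ p1, ((p1⊥ ⊗ (p1⊥ ⅋ p1)) ⊗ (p1⊥ ⅋ p1))
  [⊗]  ⊢ p1, (p1⊥ ⊗ (p1⊥ ⅋ p1))
    [Ax]  ⊢ p1, p1⊥
    [⅋]  ⊢ (p1⊥ ⅋ p1)
      [Ax]  ⊢ p1, p1⊥
  [⅋]  ⊢ (p1⊥ ⅋ p1)
    [Ax]  ⊢ p1, p1⊥

Result: YES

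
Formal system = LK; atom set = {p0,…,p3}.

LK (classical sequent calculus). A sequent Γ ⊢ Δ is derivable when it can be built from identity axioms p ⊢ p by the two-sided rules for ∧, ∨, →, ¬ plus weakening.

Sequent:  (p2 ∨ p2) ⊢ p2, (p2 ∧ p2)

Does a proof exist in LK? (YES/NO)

Derivation (root first):
[∨L] (p2 ∨ p2) ⊢ p2, (p2 ∧ p2)
  [Ax] p2 ⊢ p2
  [∧R] p2 ⊢ (p2 ∧ p2)
    [Ax] p2 ⊢ p2
    [Ax] p2 ⊢ p2

Result: YES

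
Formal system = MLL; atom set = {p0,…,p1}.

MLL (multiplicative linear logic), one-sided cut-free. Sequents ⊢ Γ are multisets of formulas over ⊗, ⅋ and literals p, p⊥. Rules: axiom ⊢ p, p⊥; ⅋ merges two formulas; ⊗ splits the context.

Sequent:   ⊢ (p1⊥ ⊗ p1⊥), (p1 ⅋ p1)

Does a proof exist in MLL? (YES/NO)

Derivation trace:
[⅋]  ⊢ (p1⊥ ⊗ p1⊥), (p1 ⅋ p1)
  [⊗]  ⊢ p1, p1, (p1⊥ ⊗ p1⊥)
    [Ax]  ⊢ p1, p1⊥
    [Ax]  ⊢ p1, p1⊥

Result: YES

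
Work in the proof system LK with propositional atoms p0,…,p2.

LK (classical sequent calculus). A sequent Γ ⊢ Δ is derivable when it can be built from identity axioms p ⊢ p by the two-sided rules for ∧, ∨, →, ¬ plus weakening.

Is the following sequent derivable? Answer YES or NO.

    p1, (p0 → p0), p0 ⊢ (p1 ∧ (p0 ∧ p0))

Derivation (root first):
[∧R] p1, (p0 → p0), p0 ⊢ (p1 ∧ (p0 ∧ p0))
  [Ax] p1 ⊢ p1
  [→L] (p0 → p0), p0, (p0 → p0) ⊢ (p0 ∧ p0)
    [→L] p0, (p0 → p0) ⊢ p0
      [Ax] p0 ⊢ p0
      [Ax] p0 ⊢ p0
    [∧R] (p0 → p0), p0 ⊢ (p0 ∧ p0)
      [Ax] p0 ⊢ p0
      [→L] p0, (p0 → p0) ⊢ p0
        [Ax] p0 ⊢ p0
        [Ax] p0 ⊢ p0

Result: YES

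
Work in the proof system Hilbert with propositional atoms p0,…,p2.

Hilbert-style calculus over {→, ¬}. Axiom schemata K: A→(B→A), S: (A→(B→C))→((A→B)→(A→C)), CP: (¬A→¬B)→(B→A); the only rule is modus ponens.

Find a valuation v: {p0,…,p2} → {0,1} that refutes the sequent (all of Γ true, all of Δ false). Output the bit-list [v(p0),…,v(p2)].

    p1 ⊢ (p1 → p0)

Search for a countermodel by truth-table:
  v=000: Γ:[p1=F] Δ:[(p1 → p0)=T] refutes=False
  v=001: Γ:[p1=F] Δ:[(p1 → p0)=T] refutes=False
  v=010: Γ:[p1=T] Δ:[(p1 → p0)=F] refutes=True  ← countermodel

Result: [0, 1, 0]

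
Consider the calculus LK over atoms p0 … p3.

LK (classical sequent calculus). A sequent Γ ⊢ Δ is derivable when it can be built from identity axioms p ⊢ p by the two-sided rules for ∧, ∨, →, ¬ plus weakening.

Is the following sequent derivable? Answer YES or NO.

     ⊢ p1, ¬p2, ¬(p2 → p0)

Enumerate valuations to refute Γ ⊢ Δ:
  v=0000: Γ:[] Δ:[p1=F, ¬p2=T, ¬(p2 → p0)=F] refutes=False
  v=0001: Γ:[] Δ:[p1=F, ¬p2=T, ¬(p2 → p0)=F] refutes=False
  v=0010: Γ:[] Δ:[p1=F, ¬p2=F, ¬(p2 → p0)=T] refutes=False
  v=0011: Γ:[] Δ:[p1=F, ¬p2=F, ¬(p2 → p0)=T] refutes=False
  v=0100: Γ:[] Δ:[p1=T, ¬p2=T, ¬(p2 → p0)=F] refutes=False
  v=0101: Γ:[] Δ:[p1=T, ¬p2=T, ¬(p2 → p0)=F] refutes=False
  v=0110: Γ:[] Δ:[p1=T, ¬p2=F, ¬(p2 → p0)=T] refutes=False
  v=0111: Γ:[] Δ:[p1=T, ¬p2=F, ¬(p2 → p0)=T] refutes=False
  v=1000: Γ:[] Δ:[p1=F, ¬p2=T, ¬(p2 → p0)=F] refutes=False
  v=1001: Γ:[] Δ:[p1=F, ¬p2=T, ¬(p2 → p0)=F] refutes=False
  v=1010: Γ:[] Δ:[p1=F, ¬p2=F, ¬(p2 → p0)=F] refutes=True  ← countermodel

Result: NO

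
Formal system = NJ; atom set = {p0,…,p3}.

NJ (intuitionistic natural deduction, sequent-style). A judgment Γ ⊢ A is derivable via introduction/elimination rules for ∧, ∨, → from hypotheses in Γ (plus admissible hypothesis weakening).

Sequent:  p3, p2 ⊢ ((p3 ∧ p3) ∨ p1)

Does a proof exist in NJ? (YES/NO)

Derivation (root first):
[∨I₁] p3, p2 ⊢ ((p3 ∧ p3) ∨ p1)
  [Wk] p3, p2 ⊢ (p3 ∧ p3)
    [∧I] p3 ⊢ (p3 ∧ p3)
      [Ax] p3 ⊢ p3
      [Ax] p3 ⊢ p3

Result: YES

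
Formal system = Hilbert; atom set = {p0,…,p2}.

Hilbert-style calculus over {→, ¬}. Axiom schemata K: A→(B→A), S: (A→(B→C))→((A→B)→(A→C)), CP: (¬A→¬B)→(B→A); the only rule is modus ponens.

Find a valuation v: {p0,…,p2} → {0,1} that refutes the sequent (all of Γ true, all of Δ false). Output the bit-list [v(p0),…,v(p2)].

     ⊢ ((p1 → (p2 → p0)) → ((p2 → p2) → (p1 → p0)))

Enumerate valuations to refute Γ ⊢ Δ:
  v=000: Γ:[] Δ:[((p1 → (p2 → p0)) → ((p2 → p2) → (p1 → p0)))=T] refutes=False
  v=001: Γ:[] Δ:[((p1 → (p2 → p0)) → ((p2 → p2) → (p1 → p0)))=T] refutes=False
  v=010: Γ:[] Δ:[((p1 → (p2 → p0)) → ((p2 → p2) → (p1 → p0)))=F] refutes=True  ← countermodel

Result: [0, 1, 0]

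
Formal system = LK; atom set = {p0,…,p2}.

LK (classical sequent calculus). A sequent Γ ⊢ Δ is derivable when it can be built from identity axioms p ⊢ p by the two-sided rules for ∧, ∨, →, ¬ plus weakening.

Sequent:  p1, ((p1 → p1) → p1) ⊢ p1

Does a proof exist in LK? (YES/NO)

Derivation (root first):
[→L] p1, ((p1 → p1) → p1) ⊢ p1
  [→R] p1 ⊢ (p1 → p1)
    [WL] p1, p1 ⊢ p1
      [Ax] p1 ⊢ p1
  [WL] p1, p1 ⊢ p1
    [Ax] p1 ⊢ p1

Result: YES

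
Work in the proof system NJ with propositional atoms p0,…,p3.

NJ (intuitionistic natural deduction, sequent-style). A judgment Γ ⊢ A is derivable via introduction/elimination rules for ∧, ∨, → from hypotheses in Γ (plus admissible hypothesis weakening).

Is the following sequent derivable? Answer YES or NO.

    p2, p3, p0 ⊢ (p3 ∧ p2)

Proof tree:
[∧I] p2, p3, p0 ⊢ (p3 ∧ p2)
  [Wk] p3, p3, p0 ⊢ p3
    [Wk] p3, p3 ⊢ p3
      [Ax] p3 ⊢ p3
  [Ax] p2 ⊢ p2

Result: YES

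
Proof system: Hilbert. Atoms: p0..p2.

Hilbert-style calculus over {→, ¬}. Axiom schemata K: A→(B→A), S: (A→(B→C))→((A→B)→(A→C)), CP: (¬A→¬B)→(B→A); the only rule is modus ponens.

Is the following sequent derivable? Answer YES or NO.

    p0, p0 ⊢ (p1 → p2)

Truth-table refutation:
  v=000: Γ:[p0=F, p0=F] Δ:[(p1 → p2)=T] refutes=False
  v=001: Γ:[p0=F, p0=F] Δ:[(p1 → p2)=T] refutes=False
  v=010: Γ:[p0=F, p0=F] Δ:[(p1 → p2)=F] refutes=False
  v=011: Γ:[p0=F, p0=F] Δ:[(p1 → p2)=T] refutes=False
  v=100: Γ:[p0=T, p0=T] Δ:[(p1 → p2)=T] refutes=False
  v=101: Γ:[p0=T, p0=T] Δ:[(p1 → p2)=T] refutes=False
  v=110: Γ:[p0=T, p0=T] Δ:[(p1 → p2)=F] refutes=True  ← countermodel

Result: NO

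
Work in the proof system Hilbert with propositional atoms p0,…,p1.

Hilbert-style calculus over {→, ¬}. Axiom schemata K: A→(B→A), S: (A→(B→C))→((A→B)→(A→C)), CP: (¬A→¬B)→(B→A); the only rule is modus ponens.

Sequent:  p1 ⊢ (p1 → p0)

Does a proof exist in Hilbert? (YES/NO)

Enumerate valuations to refute Γ ⊢ Δ:
  v=00: Γ:[p1=F] Δ:[(p1 → p0)=T] refutes=False
  v=01: Γ:[p1=T] Δ:[(p1 → p0)=F] refutes=True  ← countermodel

Result: NO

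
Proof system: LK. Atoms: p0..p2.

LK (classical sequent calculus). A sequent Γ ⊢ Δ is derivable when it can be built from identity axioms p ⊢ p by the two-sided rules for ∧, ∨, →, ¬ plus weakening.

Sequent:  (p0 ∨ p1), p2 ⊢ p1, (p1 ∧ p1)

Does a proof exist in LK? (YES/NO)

Enumerate valuations to refute Γ ⊢ Δ:
  v=000: Γ:[(p0 ∨ p1)=F, p2=F] Δ:[p1=F, (p1 ∧ p1)=F] refutes=False
  v=001: Γ:[(p0 ∨ p1)=F, p2=T] Δ:[p1=F, (p1 ∧ p1)=F] refutes=False
  v=010: Γ:[(p0 ∨ p1)=T, p2=F] Δ:[p1=T, (p1 ∧ p1)=T] refutes=False
  v=011: Γ:[(p0 ∨ p1)=T, p2=T] Δ:[p1=T, (p1 ∧ p1)=T] refutes=False
  v=100: Γ:[(p0 ∨ p1)=T, p2=F] Δ:[p1=F, (p1 ∧ p1)=F] refutes=False
  v=101: Γ:[(p0 ∨ p1)=T, p2=T] Δ:[p1=F, (p1 ∧ p1)=F] refutes=True  ← countermodel

Result: NO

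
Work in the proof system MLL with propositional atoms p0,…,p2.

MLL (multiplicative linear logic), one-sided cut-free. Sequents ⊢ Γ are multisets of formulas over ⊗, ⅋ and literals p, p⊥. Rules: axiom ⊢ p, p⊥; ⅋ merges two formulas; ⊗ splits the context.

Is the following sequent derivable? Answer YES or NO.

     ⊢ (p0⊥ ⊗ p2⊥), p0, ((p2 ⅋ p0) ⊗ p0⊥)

Derivation trace:
[⊗]  ⊢ (p0⊥ ⊗ p2⊥), p0, ((p2 ⅋ p0) ⊗ p0⊥)
  [⅋]  ⊢ (p0⊥ ⊗ p2⊥), (p2 ⅋ p0)
    [⊗]  ⊢ p0, p2, (p0⊥ ⊗ p2⊥)
      [Ax]  ⊢ p0, p0⊥
      [Ax]  ⊢ p2, p2⊥
  [Ax]  ⊢ p0, p0⊥

Result: YES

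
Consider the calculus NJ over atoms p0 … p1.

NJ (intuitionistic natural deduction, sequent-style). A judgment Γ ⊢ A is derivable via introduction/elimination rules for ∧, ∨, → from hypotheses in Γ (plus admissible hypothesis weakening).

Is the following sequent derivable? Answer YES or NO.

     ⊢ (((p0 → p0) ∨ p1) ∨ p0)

Derivation trace:
[∨I₁]  ⊢ (((p0 → p0) ∨ p1) ∨ p0)
  [∨I₁]  ⊢ ((p0 → p0) ∨ p1)
    [→I]  ⊢ (p0 → p0)
      [Ax] p0 ⊢ p0

Result: YES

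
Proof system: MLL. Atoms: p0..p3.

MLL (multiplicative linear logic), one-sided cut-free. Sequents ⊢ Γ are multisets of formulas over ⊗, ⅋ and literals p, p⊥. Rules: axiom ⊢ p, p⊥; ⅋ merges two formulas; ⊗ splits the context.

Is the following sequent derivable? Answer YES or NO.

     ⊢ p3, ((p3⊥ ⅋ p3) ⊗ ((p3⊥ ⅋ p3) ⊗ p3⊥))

Derivation trace:
[⊗]  ⊢ p3, ((p3⊥ ⅋ p3) ⊗ ((p3⊥ ⅋ p3) ⊗ p3⊥))
  [⅋]  ⊢ (p3⊥ ⅋ p3)
    [Ax]  ⊢ p3, p3⊥
  [⊗]  ⊢ p3, ((p3⊥ ⅋ p3) ⊗ p3⊥)
    [⅋]  ⊢ (p3⊥ ⅋ p3)
      [Ax]  ⊢ p3, p3⊥
    [Ax]  ⊢ p3, p3⊥

Result: YES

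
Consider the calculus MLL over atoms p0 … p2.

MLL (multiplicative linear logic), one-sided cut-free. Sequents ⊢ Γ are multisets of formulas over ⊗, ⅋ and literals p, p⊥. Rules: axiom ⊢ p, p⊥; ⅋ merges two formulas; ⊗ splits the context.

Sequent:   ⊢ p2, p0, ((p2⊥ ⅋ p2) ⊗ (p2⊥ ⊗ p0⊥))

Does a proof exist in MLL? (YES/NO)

Proof tree:
[⊗]  ⊢ p2, p0, ((p2⊥ ⅋ p2) ⊗ (p2⊥ ⊗ p0⊥))
  [⅋]  ⊢ (p2⊥ ⅋ p2)
    [Ax]  ⊢ p2, p2⊥
  [⊗]  ⊢ p2, p0, (p2⊥ ⊗ p0⊥)
    [Ax]  ⊢ p2, p2⊥
    [Ax]  ⊢ p0, p0⊥

Result: YES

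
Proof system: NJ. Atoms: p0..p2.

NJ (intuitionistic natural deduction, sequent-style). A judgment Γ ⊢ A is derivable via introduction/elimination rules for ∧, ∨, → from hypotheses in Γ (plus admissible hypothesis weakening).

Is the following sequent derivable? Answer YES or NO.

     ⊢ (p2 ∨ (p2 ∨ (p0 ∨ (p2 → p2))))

Derivation trace:
[∨I₂]  ⊢ (p2 ∨ (p2 ∨ (p0 ∨ (p2 → p2))))
  [∨I₂]  ⊢ (p2 ∨ (p0 ∨ (p2 → p2)))
    [∨I₂]  ⊢ (p0 ∨ (p2 → p2))
      [→I]  ⊢ (p2 → p2)
        [Ax] p2 ⊢ p2

Result: YES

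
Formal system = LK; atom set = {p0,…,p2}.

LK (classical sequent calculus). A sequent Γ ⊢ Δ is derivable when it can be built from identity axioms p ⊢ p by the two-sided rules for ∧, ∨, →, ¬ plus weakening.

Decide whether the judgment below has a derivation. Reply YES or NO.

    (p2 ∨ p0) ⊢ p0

Truth-table refutation:
  v=000: Γ:[(p2 ∨ p0)=F] Δ:[p0=F] refutes=False
  v=001: Γ:[(p2 ∨ p0)=T] Δ:[p0=F] refutes=True  ← countermodel

Result: NO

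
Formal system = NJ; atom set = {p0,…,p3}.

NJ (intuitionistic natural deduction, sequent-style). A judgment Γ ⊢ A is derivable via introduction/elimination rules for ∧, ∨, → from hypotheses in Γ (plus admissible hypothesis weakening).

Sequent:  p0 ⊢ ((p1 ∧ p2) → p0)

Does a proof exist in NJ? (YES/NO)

Derivation (root first):
[→I] p0 ⊢ ((p1 ∧ p2) → p0)
  [Wk] p0, (p1 ∧ p2) ⊢ p0
    [Ax] p0 ⊢ p0

Result: YES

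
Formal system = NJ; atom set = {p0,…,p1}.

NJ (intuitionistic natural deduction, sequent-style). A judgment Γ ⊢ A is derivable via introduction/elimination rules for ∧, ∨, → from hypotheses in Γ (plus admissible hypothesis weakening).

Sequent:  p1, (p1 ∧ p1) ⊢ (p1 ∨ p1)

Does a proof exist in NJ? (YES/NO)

Derivation trace:
[Wk] p1, (p1 ∧ p1) ⊢ (p1 ∨ p1)
  [∨I₁] p1 ⊢ (p1 ∨ p1)
    [Ax] p1 ⊢ p1

Result: YES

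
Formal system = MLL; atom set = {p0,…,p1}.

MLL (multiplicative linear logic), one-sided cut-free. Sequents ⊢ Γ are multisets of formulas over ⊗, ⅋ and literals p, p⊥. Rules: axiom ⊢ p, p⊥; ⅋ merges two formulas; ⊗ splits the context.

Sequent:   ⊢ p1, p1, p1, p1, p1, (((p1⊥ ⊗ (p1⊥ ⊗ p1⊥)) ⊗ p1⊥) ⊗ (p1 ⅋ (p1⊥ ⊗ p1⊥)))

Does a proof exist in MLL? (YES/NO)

Derivation trace:
[⊗]  ⊢ p1, p1, p1, p1, p1, (((p1⊥ ⊗ (p1⊥ ⊗ p1⊥)) ⊗ p1⊥) ⊗ (p1 ⅋ (p1⊥ ⊗ p1⊥)))
  [⊗]  ⊢ p1, p1, p1, p1, ((p1⊥ ⊗ (p1⊥ ⊗ p1⊥)) ⊗ p1⊥)
    [⊗]  ⊢ p1, p1, p1, (p1⊥ ⊗ (p1⊥ ⊗ p1⊥))
      [Ax]  ⊢ p1, p1⊥
      [⊗]  ⊢ p1, p1, (p1⊥ ⊗ p1⊥)
        [Ax]  ⊢ p1, p1⊥
        [Ax]  ⊢ p1, p1⊥
    [Ax]  ⊢ p1, p1⊥
  [⅋]  ⊢ p1, (p1 ⅋ (p1⊥ ⊗ p1⊥))
    [⊗]  ⊢ p1, p1, (p1⊥ ⊗ p1⊥)
      [Ax]  ⊢ p1, p1⊥
      [Ax]  ⊢ p1, p1⊥

Result: YES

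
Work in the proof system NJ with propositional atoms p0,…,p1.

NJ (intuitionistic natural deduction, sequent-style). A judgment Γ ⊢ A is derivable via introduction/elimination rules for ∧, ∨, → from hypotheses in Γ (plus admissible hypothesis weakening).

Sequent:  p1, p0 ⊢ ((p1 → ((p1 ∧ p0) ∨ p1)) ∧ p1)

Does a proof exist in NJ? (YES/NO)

Proof tree:
[∧I] p1, p0 ⊢ ((p1 → ((p1 ∧ p0) ∨ p1)) ∧ p1)
  [→I] p0 ⊢ (p1 → ((p1 ∧ p0) ∨ p1))
    [∨I₁] p1, p0 ⊢ ((p1 ∧ p0) ∨ p1)
      [∧I] p1, p0 ⊢ (p1 ∧ p0)
        [Ax] p1 ⊢ p1
        [Ax] p0 ⊢ p0
  [Ax] p1 ⊢ p1

Result: YES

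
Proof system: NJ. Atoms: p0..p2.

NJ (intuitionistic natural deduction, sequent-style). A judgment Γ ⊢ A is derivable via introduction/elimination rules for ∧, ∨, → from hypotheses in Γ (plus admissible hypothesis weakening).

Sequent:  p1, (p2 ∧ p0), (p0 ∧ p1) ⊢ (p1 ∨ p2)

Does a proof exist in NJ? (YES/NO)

Proof tree:
[Wk] p1, (p2 ∧ p0), (p0 ∧ p1) ⊢ (p1 ∨ p2)
  [Wk] p1, (p2 ∧ p0) ⊢ (p1 ∨ p2)
    [∨I₁] p1 ⊢ (p1 ∨ p2)
      [Ax] p1 ⊢ p1

Result: YES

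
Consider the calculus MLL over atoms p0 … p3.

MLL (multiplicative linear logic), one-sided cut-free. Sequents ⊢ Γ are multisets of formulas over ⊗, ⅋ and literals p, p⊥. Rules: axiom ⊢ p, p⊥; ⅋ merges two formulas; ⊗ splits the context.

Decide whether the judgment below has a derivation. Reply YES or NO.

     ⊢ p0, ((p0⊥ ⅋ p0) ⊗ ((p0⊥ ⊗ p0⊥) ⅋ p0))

Proof tree:
[⊗]  ⊢ p0, ((p0⊥ ⅋ p0) ⊗ ((p0⊥ ⊗ p0⊥) ⅋ p0))
  [⅋]  ⊢ (p0⊥ ⅋ p0)
    [Ax]  ⊢ p0, p0⊥
  [⅋]  ⊢ p0, ((p0⊥ ⊗ p0⊥) ⅋ p0)
    [⊗]  ⊢ p0, p0, (p0⊥ ⊗ p0⊥)
      [Ax]  ⊢ p0, p0⊥
      [Ax]  ⊢ p0, p0⊥

Result: YES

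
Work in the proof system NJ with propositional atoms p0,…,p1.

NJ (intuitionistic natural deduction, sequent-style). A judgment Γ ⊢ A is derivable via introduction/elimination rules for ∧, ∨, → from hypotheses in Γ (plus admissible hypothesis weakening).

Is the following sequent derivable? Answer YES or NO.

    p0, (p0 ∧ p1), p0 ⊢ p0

Proof tree:
[Wk] p0, (p0 ∧ p1), p0 ⊢ p0
  [Wk] p0, (p0 ∧ p1) ⊢ p0
    [Ax] p0 ⊢ p0

Result: YES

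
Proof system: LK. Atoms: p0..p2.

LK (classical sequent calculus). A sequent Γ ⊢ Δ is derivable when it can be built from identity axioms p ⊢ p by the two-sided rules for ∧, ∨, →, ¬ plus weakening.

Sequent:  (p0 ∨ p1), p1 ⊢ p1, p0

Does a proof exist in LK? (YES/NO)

Proof tree:
[WL] (p0 ∨ p1), p1 ⊢ p1, p0
  [∨L] (p0 ∨ p1) ⊢ p1, p0
    [Ax] p0 ⊢ p0
    [Ax] p1 ⊢ p1

Result: YES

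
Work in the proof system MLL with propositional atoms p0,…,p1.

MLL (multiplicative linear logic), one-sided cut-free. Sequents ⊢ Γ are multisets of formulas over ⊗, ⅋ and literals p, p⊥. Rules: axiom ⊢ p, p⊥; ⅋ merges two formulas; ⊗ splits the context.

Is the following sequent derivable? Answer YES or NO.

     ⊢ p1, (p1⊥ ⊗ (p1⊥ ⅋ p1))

Derivation trace:
[⊗]  ⊢ p1, (p1⊥ ⊗ (p1⊥ ⅋ p1))
  [Ax]  ⊢ p1, p1⊥
  [⅋]  ⊢ (p1⊥ ⅋ p1)
    [Ax]  ⊢ p1, p1⊥

Result: YES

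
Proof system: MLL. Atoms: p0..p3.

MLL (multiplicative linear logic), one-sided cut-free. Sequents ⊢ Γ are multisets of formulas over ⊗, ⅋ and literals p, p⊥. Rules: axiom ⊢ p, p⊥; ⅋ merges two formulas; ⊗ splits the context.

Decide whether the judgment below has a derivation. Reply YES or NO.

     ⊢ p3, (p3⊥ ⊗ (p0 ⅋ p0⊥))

Derivation (root first):
[⊗]  ⊢ p3, (p3⊥ ⊗ (p0 ⅋ p0⊥))
  [Ax]  ⊢ p3, p3⊥
  [⅋]  ⊢ (p0 ⅋ p0⊥)
    [Ax]  ⊢ p0, p0⊥

Result: YES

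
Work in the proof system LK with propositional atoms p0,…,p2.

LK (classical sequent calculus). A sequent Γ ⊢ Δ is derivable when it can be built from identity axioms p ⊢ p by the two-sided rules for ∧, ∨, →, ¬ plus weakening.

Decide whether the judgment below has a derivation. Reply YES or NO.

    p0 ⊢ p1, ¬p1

Proof tree:
[¬R] p0 ⊢ p1, ¬p1
  [WL] p1, p0 ⊢ p1
    [Ax] p1 ⊢ p1

Result: YES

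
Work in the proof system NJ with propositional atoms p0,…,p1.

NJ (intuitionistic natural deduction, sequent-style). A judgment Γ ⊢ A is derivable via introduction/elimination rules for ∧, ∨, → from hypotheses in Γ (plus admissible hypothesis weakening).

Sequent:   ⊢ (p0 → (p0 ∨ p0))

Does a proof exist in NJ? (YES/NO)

Derivation (root first):
[→I]  ⊢ (p0 → (p0 ∨ p0))
  [∨I₂] p0 ⊢ (p0 ∨ p0)
    [Ax] p0 ⊢ p0

Result: YES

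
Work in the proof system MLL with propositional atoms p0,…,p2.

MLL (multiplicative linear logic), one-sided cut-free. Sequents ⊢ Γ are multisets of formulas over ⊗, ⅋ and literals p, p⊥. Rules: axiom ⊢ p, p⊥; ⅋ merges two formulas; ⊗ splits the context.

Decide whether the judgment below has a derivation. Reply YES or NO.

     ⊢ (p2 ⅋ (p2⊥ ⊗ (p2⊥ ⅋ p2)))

Derivation (root first):
[⅋]  ⊢ (p2 ⅋ (p2⊥ ⊗ (p2⊥ ⅋ p2)))
  [⊗]  ⊢ p2, (p2⊥ ⊗ (p2⊥ ⅋ p2))
    [Ax]  ⊢ p2, p2⊥
    [⅋]  ⊢ (p2⊥ ⅋ p2)
      [Ax]  ⊢ p2, p2⊥

Result: YES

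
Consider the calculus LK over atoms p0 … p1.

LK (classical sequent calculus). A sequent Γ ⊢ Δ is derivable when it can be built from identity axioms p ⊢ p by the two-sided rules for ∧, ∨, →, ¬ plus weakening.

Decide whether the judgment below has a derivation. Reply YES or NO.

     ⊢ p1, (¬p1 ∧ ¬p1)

Derivation trace:
[∧R]  ⊢ p1, (¬p1 ∧ ¬p1)
  [¬R]  ⊢ p1, ¬p1
    [Ax] p1 ⊢ p1
  [¬R]  ⊢ p1, ¬p1
    [Ax] p1 ⊢ p1

Result: YES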